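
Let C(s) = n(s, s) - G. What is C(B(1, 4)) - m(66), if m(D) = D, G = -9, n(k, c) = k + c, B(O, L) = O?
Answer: -55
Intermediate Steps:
n(k, c) = c + k
C(s) = 9 + 2*s (C(s) = (s + s) - 1*(-9) = 2*s + 9 = 9 + 2*s)
C(B(1, 4)) - m(66) = (9 + 2*1) - 1*66 = (9 + 2) - 66 = 11 - 66 = -55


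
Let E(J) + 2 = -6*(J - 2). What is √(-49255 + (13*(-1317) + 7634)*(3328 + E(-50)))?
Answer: 3*I*√3840329 ≈ 5879.0*I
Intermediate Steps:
E(J) = 10 - 6*J (E(J) = -2 - 6*(J - 2) = -2 - 6*(-2 + J) = -2 + (12 - 6*J) = 10 - 6*J)
√(-49255 + (13*(-1317) + 7634)*(3328 + E(-50))) = √(-49255 + (13*(-1317) + 7634)*(3328 + (10 - 6*(-50)))) = √(-49255 + (-17121 + 7634)*(3328 + (10 + 300))) = √(-49255 - 9487*(3328 + 310)) = √(-49255 - 9487*3638) = √(-49255 - 34513706) = √(-34562961) = 3*I*√3840329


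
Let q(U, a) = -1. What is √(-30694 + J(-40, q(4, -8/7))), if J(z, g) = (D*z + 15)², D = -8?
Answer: 3*√9059 ≈ 285.54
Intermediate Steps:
J(z, g) = (15 - 8*z)² (J(z, g) = (-8*z + 15)² = (15 - 8*z)²)
√(-30694 + J(-40, q(4, -8/7))) = √(-30694 + (-15 + 8*(-40))²) = √(-30694 + (-15 - 320)²) = √(-30694 + (-335)²) = √(-30694 + 112225) = √81531 = 3*√9059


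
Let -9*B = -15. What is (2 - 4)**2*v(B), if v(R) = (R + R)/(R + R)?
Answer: 4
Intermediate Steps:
B = 5/3 (B = -1/9*(-15) = 5/3 ≈ 1.6667)
v(R) = 1 (v(R) = (2*R)/((2*R)) = (2*R)*(1/(2*R)) = 1)
(2 - 4)**2*v(B) = (2 - 4)**2*1 = (-2)**2*1 = 4*1 = 4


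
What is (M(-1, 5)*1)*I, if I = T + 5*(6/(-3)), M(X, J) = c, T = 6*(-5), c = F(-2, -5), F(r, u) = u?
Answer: 200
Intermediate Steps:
c = -5
T = -30
M(X, J) = -5
I = -40 (I = -30 + 5*(6/(-3)) = -30 + 5*(6*(-1/3)) = -30 + 5*(-2) = -30 - 10 = -40)
(M(-1, 5)*1)*I = -5*1*(-40) = -5*(-40) = 200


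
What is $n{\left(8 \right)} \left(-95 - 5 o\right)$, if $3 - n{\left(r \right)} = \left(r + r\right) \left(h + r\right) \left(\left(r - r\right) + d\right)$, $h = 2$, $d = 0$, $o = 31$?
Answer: $-750$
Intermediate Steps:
$n{\left(r \right)} = 3$ ($n{\left(r \right)} = 3 - \left(r + r\right) \left(2 + r\right) \left(\left(r - r\right) + 0\right) = 3 - 2 r \left(2 + r\right) \left(0 + 0\right) = 3 - 2 r \left(2 + r\right) 0 = 3 - 0 = 3 + 0 = 3$)
$n{\left(8 \right)} \left(-95 - 5 o\right) = 3 \left(-95 - 155\right) = 3 \left(-250\right) = -750$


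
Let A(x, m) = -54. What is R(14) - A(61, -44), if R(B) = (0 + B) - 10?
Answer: 58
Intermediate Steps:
R(B) = -10 + B (R(B) = B - 10 = -10 + B)
R(14) - A(61, -44) = (-10 + 14) - 1*(-54) = 4 + 54 = 58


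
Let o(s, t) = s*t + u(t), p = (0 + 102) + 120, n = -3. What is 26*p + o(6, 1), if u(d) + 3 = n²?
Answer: 5784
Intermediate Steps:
p = 222 (p = 102 + 120 = 222)
u(d) = 6 (u(d) = -3 + (-3)² = -3 + 9 = 6)
o(s, t) = 6 + s*t (o(s, t) = s*t + 6 = 6 + s*t)
26*p + o(6, 1) = 26*222 + (6 + 6*1) = 5772 + (6 + 6) = 5772 + 12 = 5784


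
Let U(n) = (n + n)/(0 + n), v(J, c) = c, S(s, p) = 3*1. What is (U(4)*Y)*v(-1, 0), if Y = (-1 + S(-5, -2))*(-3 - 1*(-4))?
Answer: 0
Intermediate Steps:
S(s, p) = 3
Y = 2 (Y = (-1 + 3)*(-3 - 1*(-4)) = 2*(-3 + 4) = 2*1 = 2)
U(n) = 2 (U(n) = (2*n)/n = 2)
(U(4)*Y)*v(-1, 0) = (2*2)*0 = 4*0 = 0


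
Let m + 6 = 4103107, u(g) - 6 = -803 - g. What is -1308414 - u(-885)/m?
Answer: -5368554791902/4103101 ≈ -1.3084e+6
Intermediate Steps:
u(g) = -797 - g (u(g) = 6 + (-803 - g) = -797 - g)
m = 4103101 (m = -6 + 4103107 = 4103101)
-1308414 - u(-885)/m = -1308414 - (-797 - 1*(-885))/4103101 = -1308414 - (-797 + 885)/4103101 = -1308414 - 88/4103101 = -5368554791902/4103101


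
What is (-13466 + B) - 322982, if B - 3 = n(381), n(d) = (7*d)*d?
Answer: 679682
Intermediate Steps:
n(d) = 7*d**2
B = 1016130 (B = 3 + 7*381**2 = 3 + 7*145161 = 3 + 1016127 = 1016130)
(-13466 + B) - 322982 = (-13466 + 1016130) - 322982 = 1002664 - 322982 = 679682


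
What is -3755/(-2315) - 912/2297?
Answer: 1302791/1063511 ≈ 1.2250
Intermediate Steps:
-3755/(-2315) - 912/2297 = -3755*(-1/2315) - 912*1/2297 = 751/463 - 912/2297 = 1302791/1063511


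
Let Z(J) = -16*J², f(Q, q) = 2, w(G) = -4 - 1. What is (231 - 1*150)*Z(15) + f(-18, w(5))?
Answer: -291598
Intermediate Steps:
w(G) = -5
(231 - 1*150)*Z(15) + f(-18, w(5)) = (231 - 1*150)*(-16*15²) + 2 = (231 - 150)*(-16*225) + 2 = 81*(-3600) + 2 = -291600 + 2 = -291598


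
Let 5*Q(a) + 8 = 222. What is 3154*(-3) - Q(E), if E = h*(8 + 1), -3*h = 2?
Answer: -47524/5 ≈ -9504.8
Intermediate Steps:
h = -⅔ (h = -⅓*2 = -⅔ ≈ -0.66667)
E = -6 (E = -2*(8 + 1)/3 = -⅔*9 = -6)
Q(a) = 214/5 (Q(a) = -8/5 + (⅕)*222 = -8/5 + 222/5 = 214/5)
3154*(-3) - Q(E) = 3154*(-3) - 1*214/5 = -9462 - 214/5 = -47524/5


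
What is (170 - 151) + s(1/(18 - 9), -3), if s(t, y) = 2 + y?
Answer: 18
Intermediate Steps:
(170 - 151) + s(1/(18 - 9), -3) = (170 - 151) + (2 - 3) = 19 - 1 = 18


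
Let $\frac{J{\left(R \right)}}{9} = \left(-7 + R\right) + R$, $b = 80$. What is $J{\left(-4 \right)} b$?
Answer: $-10800$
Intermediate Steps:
$J{\left(R \right)} = -63 + 18 R$ ($J{\left(R \right)} = 9 \left(\left(-7 + R\right) + R\right) = 9 \left(-7 + 2 R\right) = -63 + 18 R$)
$J{\left(-4 \right)} b = \left(-63 + 18 \left(-4\right)\right) 80 = \left(-63 - 72\right) 80 = \left(-135\right) 80 = -10800$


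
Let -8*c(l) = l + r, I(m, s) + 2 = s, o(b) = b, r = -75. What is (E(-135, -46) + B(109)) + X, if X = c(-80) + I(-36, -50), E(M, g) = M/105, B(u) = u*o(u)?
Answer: 663437/56 ≈ 11847.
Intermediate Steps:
B(u) = u² (B(u) = u*u = u²)
I(m, s) = -2 + s
c(l) = 75/8 - l/8 (c(l) = -(l - 75)/8 = -(-75 + l)/8 = 75/8 - l/8)
E(M, g) = M/105 (E(M, g) = M*(1/105) = M/105)
X = -261/8 (X = (75/8 - ⅛*(-80)) + (-2 - 50) = (75/8 + 10) - 52 = 155/8 - 52 = -261/8 ≈ -32.625)
(E(-135, -46) + B(109)) + X = ((1/105)*(-135) + 109²) - 261/8 = (-9/7 + 11881) - 261/8 = 83158/7 - 261/8 = 663437/56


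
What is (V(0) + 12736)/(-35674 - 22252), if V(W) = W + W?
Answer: -6368/28963 ≈ -0.21987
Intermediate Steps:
V(W) = 2*W
(V(0) + 12736)/(-35674 - 22252) = (2*0 + 12736)/(-35674 - 22252) = (0 + 12736)/(-57926) = 12736*(-1/57926) = -6368/28963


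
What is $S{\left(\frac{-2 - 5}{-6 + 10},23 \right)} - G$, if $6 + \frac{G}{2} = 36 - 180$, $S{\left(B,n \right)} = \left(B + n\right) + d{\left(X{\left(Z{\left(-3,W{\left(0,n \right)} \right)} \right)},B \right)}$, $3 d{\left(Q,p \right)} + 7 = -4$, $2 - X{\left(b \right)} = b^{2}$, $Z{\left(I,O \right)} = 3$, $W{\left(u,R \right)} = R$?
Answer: $\frac{3811}{12} \approx 317.58$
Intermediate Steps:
$X{\left(b \right)} = 2 - b^{2}$
$d{\left(Q,p \right)} = - \frac{11}{3}$ ($d{\left(Q,p \right)} = - \frac{7}{3} + \frac{1}{3} \left(-4\right) = - \frac{7}{3} - \frac{4}{3} = - \frac{11}{3}$)
$S{\left(B,n \right)} = - \frac{11}{3} + B + n$ ($S{\left(B,n \right)} = \left(B + n\right) - \frac{11}{3} = - \frac{11}{3} + B + n$)
$G = -300$ ($G = -12 + 2 \left(36 - 180\right) = -12 + 2 \left(-144\right) = -12 - 288 = -300$)
$S{\left(\frac{-2 - 5}{-6 + 10},23 \right)} - G = \left(- \frac{11}{3} + \frac{-2 - 5}{-6 + 10} + 23\right) - -300 = \left(- \frac{11}{3} - \frac{7}{4} + 23\right) + 300 = \frac{211}{12} + 300 = \frac{3811}{12}$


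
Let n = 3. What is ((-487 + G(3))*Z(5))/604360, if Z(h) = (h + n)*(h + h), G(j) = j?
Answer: -968/15109 ≈ -0.064068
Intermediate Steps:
Z(h) = 2*h*(3 + h) (Z(h) = (h + 3)*(h + h) = (3 + h)*(2*h) = 2*h*(3 + h))
((-487 + G(3))*Z(5))/604360 = ((-487 + 3)*(2*5*(3 + 5)))/604360 = -968*5*8*(1/604360) = -484*80*(1/604360) = -38720*1/604360 = -968/15109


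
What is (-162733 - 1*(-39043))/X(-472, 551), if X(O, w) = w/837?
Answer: -5448870/29 ≈ -1.8789e+5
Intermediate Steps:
X(O, w) = w/837 (X(O, w) = w*(1/837) = w/837)
(-162733 - 1*(-39043))/X(-472, 551) = (-162733 - 1*(-39043))/(((1/837)*551)) = (-162733 + 39043)/(551/837) = -123690*837/551 = -5448870/29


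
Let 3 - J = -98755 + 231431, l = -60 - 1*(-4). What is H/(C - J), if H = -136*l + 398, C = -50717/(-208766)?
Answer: 1673050724/27697662235 ≈ 0.060404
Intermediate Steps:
l = -56 (l = -60 + 4 = -56)
C = 50717/208766 (C = -50717*(-1/208766) = 50717/208766 ≈ 0.24294)
J = -132673 (J = 3 - (-98755 + 231431) = 3 - 1*132676 = 3 - 132676 = -132673)
H = 8014 (H = -136*(-56) + 398 = 7616 + 398 = 8014)
H/(C - J) = 8014/(50717/208766 - 1*(-132673)) = 8014/(50717/208766 + 132673) = 8014/(27697662235/208766) = 8014*(208766/27697662235) = 1673050724/27697662235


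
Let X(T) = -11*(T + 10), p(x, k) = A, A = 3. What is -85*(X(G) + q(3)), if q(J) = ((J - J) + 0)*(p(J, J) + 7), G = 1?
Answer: 10285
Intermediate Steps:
p(x, k) = 3
X(T) = -110 - 11*T (X(T) = -11*(10 + T) = -110 - 11*T)
q(J) = 0 (q(J) = ((J - J) + 0)*(3 + 7) = (0 + 0)*10 = 0*10 = 0)
-85*(X(G) + q(3)) = -85*((-110 - 11*1) + 0) = -85*((-110 - 11) + 0) = -85*(-121 + 0) = -85*(-121) = 10285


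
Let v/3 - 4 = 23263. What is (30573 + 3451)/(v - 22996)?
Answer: 34024/46805 ≈ 0.72693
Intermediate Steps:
v = 69801 (v = 12 + 3*23263 = 12 + 69789 = 69801)
(30573 + 3451)/(v - 22996) = (30573 + 3451)/(69801 - 22996) = 34024/46805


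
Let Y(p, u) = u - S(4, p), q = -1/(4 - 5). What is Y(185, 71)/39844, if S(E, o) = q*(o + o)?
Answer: -299/39844 ≈ -0.0075043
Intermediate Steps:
q = 1 (q = -1/(-1) = -1*(-1) = 1)
S(E, o) = 2*o (S(E, o) = 1*(o + o) = 1*(2*o) = 2*o)
Y(p, u) = u - 2*p
Y(185, 71)/39844 = (71 - 2*185)/39844 = (71 - 370)*(1/39844) = -299*1/39844 = -299/39844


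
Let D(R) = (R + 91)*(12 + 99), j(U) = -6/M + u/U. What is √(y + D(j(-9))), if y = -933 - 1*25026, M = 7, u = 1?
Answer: 5*I*√281631/21 ≈ 126.35*I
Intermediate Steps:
j(U) = -6/7 + 1/U
y = -25959 (y = -933 - 25026 = -25959)
D(R) = 10101 + 111*R (D(R) = (91 + R)*111 = 10101 + 111*R)
√(y + D(j(-9))) = √(-25959 + (10101 + 111*(-6/7 + 1/(-9)))) = √(-25959 + (10101 + 111*(-6/7 - ⅑))) = √(-25959 + (10101 + 111*(-61/63))) = √(-25959 + (10101 - 2257/21)) = √(-25959 + 209864/21) = √(-335275/21) = 5*I*√281631/21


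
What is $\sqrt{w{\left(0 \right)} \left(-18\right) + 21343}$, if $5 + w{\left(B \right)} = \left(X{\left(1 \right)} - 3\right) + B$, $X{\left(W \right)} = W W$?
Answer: $\sqrt{21469} \approx 146.52$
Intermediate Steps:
$X{\left(W \right)} = W^{2}$
$w{\left(B \right)} = -7 + B$ ($w{\left(B \right)} = -5 - \left(3 - 1 - B\right) = -5 + \left(\left(1 - 3\right) + B\right) = -5 + \left(-2 + B\right) = -7 + B$)
$\sqrt{w{\left(0 \right)} \left(-18\right) + 21343} = \sqrt{\left(-7 + 0\right) \left(-18\right) + 21343} = \sqrt{\left(-7\right) \left(-18\right) + 21343} = \sqrt{126 + 21343} = \sqrt{21469}$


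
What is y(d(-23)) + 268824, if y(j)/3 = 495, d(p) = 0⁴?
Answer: 270309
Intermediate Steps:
d(p) = 0
y(j) = 1485 (y(j) = 3*495 = 1485)
y(d(-23)) + 268824 = 1485 + 268824 = 270309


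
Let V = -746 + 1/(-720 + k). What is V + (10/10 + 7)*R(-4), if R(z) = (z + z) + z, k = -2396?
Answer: -2623673/3116 ≈ -842.00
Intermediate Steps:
R(z) = 3*z (R(z) = 2*z + z = 3*z)
V = -2324537/3116 (V = -746 + 1/(-720 - 2396) = -746 + 1/(-3116) = -746 - 1/3116 = -2324537/3116 ≈ -746.00)
V + (10/10 + 7)*R(-4) = -2324537/3116 + (10/10 + 7)*(3*(-4)) = -2324537/3116 + (10*(1/10) + 7)*(-12) = -2324537/3116 + (1 + 7)*(-12) = -2324537/3116 + 8*(-12) = -2324537/3116 - 96 = -2623673/3116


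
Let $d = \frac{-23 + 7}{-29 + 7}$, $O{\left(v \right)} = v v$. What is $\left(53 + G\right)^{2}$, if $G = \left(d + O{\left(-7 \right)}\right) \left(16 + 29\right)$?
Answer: $\frac{634939204}{121} \approx 5.2474 \cdot 10^{6}$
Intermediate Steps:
$O{\left(v \right)} = v^{2}$
$d = \frac{8}{11}$ ($d = - \frac{16}{-22} = \left(-16\right) \left(- \frac{1}{22}\right) = \frac{8}{11} \approx 0.72727$)
$G = \frac{24615}{11}$ ($G = \left(\frac{8}{11} + \left(-7\right)^{2}\right) \left(16 + 29\right) = \left(\frac{8}{11} + 49\right) 45 = \frac{547}{11} \cdot 45 = \frac{24615}{11} \approx 2237.7$)
$\left(53 + G\right)^{2} = \left(53 + \frac{24615}{11}\right)^{2} = \left(\frac{25198}{11}\right)^{2} = \frac{634939204}{121}$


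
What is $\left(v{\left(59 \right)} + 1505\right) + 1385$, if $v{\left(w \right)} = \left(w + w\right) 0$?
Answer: $2890$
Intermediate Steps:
$v{\left(w \right)} = 0$ ($v{\left(w \right)} = 2 w 0 = 0$)
$\left(v{\left(59 \right)} + 1505\right) + 1385 = \left(0 + 1505\right) + 1385 = 1505 + 1385 = 2890$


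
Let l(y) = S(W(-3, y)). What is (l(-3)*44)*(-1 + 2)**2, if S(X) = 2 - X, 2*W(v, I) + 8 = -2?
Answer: 308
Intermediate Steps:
W(v, I) = -5 (W(v, I) = -4 + (1/2)*(-2) = -4 - 1 = -5)
l(y) = 7 (l(y) = 2 - 1*(-5) = 2 + 5 = 7)
(l(-3)*44)*(-1 + 2)**2 = (7*44)*(-1 + 2)**2 = 308*1**2 = 308*1 = 308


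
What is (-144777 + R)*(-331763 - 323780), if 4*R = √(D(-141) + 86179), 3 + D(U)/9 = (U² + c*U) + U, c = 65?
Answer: 94907548911 - 655543*√181327/4 ≈ 9.4838e+10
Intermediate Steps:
D(U) = -27 + 9*U² + 594*U (D(U) = -27 + 9*((U² + 65*U) + U) = -27 + 9*(U² + 66*U) = -27 + (9*U² + 594*U) = -27 + 9*U² + 594*U)
R = √181327/4 (R = √((-27 + 9*(-141)² + 594*(-141)) + 86179)/4 = √((-27 + 9*19881 - 83754) + 86179)/4 = √((-27 + 178929 - 83754) + 86179)/4 = √(95148 + 86179)/4 = √181327/4 ≈ 106.46)
(-144777 + R)*(-331763 - 323780) = (-144777 + √181327/4)*(-331763 - 323780) = (-144777 + √181327/4)*(-655543) = 94907548911 - 655543*√181327/4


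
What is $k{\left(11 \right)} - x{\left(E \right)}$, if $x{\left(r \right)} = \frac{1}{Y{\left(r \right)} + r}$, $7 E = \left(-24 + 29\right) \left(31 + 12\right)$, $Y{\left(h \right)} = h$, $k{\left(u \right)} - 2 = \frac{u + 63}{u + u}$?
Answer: $\frac{25293}{4730} \approx 5.3474$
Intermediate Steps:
$k{\left(u \right)} = 2 + \frac{63 + u}{2 u}$ ($k{\left(u \right)} = 2 + \frac{u + 63}{u + u} = 2 + \frac{63 + u}{2 u}$)
$E = \frac{215}{7}$ ($E = \frac{\left(-24 + 29\right) \left(31 + 12\right)}{7} = \frac{5 \cdot 43}{7} = \frac{1}{7} \cdot 215 = \frac{215}{7} \approx 30.714$)
$x{\left(r \right)} = \frac{1}{2 r}$ ($x{\left(r \right)} = \frac{1}{r + r} = \frac{1}{2 r}$)
$k{\left(11 \right)} - x{\left(E \right)} = \frac{63 + 5 \cdot 11}{2 \cdot 11} - \frac{1}{2 \cdot \frac{215}{7}} = \frac{1}{2} \cdot \frac{1}{11} \left(63 + 55\right) - \frac{1}{2} \cdot \frac{7}{215} = \frac{1}{2} \cdot \frac{1}{11} \cdot 118 - \frac{7}{430} = \frac{59}{11} - \frac{7}{430} = \frac{25293}{4730}$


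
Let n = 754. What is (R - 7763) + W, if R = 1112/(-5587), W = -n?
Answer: -47585591/5587 ≈ -8517.2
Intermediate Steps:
W = -754 (W = -1*754 = -754)
R = -1112/5587 (R = 1112*(-1/5587) = -1112/5587 ≈ -0.19903)
(R - 7763) + W = (-1112/5587 - 7763) - 754 = -43372993/5587 - 754 = -47585591/5587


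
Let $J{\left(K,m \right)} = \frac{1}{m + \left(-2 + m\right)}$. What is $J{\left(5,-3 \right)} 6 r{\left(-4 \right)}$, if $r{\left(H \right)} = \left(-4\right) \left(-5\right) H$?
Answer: $60$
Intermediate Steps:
$r{\left(H \right)} = 20 H$
$J{\left(K,m \right)} = \frac{1}{-2 + 2 m}$
$J{\left(5,-3 \right)} 6 r{\left(-4 \right)} = \frac{1}{2 \left(-1 - 3\right)} 6 \cdot 20 \left(-4\right) = \frac{1}{2 \left(-4\right)} 6 \left(-80\right) = \frac{1}{2} \left(- \frac{1}{4}\right) \left(-480\right) = \left(- \frac{1}{8}\right) \left(-480\right) = 60$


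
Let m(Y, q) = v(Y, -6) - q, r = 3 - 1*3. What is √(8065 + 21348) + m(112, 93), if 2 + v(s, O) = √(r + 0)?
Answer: -95 + √29413 ≈ 76.502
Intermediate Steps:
r = 0 (r = 3 - 3 = 0)
v(s, O) = -2 (v(s, O) = -2 + √(0 + 0) = -2 + √0 = -2 + 0 = -2)
m(Y, q) = -2 - q
√(8065 + 21348) + m(112, 93) = √(8065 + 21348) + (-2 - 1*93) = √29413 + (-2 - 93) = √29413 - 95 = -95 + √29413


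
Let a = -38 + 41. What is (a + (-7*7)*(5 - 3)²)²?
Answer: 37249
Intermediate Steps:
a = 3
(a + (-7*7)*(5 - 3)²)² = (3 + (-7*7)*(5 - 3)²)² = (3 - 49*2²)² = (3 - 49*4)² = (3 - 196)² = (-193)² = 37249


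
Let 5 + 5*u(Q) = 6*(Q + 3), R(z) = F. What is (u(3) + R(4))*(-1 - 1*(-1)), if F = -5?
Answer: 0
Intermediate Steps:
R(z) = -5
u(Q) = 13/5 + 6*Q/5 (u(Q) = -1 + (6*(Q + 3))/5 = -1 + (6*(3 + Q))/5 = -1 + (18 + 6*Q)/5 = -1 + (18/5 + 6*Q/5) = 13/5 + 6*Q/5)
(u(3) + R(4))*(-1 - 1*(-1)) = ((13/5 + (6/5)*3) - 5)*(-1 - 1*(-1)) = ((13/5 + 18/5) - 5)*(-1 + 1) = (31/5 - 5)*0 = (6/5)*0 = 0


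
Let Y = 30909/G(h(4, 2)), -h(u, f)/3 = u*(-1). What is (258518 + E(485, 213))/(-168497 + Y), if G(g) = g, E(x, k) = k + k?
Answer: -1035776/663685 ≈ -1.5606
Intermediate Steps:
h(u, f) = 3*u (h(u, f) = -3*u*(-1) = -(-3)*u = 3*u)
E(x, k) = 2*k
Y = 10303/4 (Y = 30909/((3*4)) = 30909/12 = 30909*(1/12) = 10303/4 ≈ 2575.8)
(258518 + E(485, 213))/(-168497 + Y) = (258518 + 2*213)/(-168497 + 10303/4) = (258518 + 426)/(-663685/4) = 258944*(-4/663685) = -1035776/663685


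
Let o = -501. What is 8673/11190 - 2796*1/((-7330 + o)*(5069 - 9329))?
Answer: 1607225073/2073883730 ≈ 0.77498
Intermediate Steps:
8673/11190 - 2796*1/((-7330 + o)*(5069 - 9329)) = 8673/11190 - 2796*1/((-7330 - 501)*(5069 - 9329)) = 8673*(1/11190) - 2796/((-4260*(-7831))) = 2891/3730 - 2796/33360060 = 2891/3730 - 2796*1/33360060 = 2891/3730 - 233/2780005 = 1607225073/2073883730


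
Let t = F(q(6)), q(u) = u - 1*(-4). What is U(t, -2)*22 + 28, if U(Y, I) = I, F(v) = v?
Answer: -16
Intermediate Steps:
q(u) = 4 + u (q(u) = u + 4 = 4 + u)
t = 10 (t = 4 + 6 = 10)
U(t, -2)*22 + 28 = -2*22 + 28 = -44 + 28 = -16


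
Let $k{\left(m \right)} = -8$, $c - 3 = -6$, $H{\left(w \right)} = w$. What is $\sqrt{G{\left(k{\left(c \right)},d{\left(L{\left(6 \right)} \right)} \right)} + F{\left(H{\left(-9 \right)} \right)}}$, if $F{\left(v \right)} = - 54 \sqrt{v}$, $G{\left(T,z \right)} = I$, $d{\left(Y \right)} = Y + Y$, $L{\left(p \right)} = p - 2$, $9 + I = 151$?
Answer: $\sqrt{142 - 162 i} \approx 13.368 - 6.0591 i$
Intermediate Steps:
$I = 142$ ($I = -9 + 151 = 142$)
$L{\left(p \right)} = -2 + p$
$c = -3$ ($c = 3 - 6 = -3$)
$d{\left(Y \right)} = 2 Y$
$G{\left(T,z \right)} = 142$
$\sqrt{G{\left(k{\left(c \right)},d{\left(L{\left(6 \right)} \right)} \right)} + F{\left(H{\left(-9 \right)} \right)}} = \sqrt{142 - 54 \sqrt{-9}} = \sqrt{142 - 54 \cdot 3 i} = \sqrt{142 - 162 i}$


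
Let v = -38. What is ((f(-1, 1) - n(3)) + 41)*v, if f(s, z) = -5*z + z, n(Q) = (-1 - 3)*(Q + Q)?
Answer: -2318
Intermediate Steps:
n(Q) = -8*Q
f(s, z) = -4*z
((f(-1, 1) - n(3)) + 41)*v = ((-4*1 - (-8)*3) + 41)*(-38) = ((-4 - 1*(-24)) + 41)*(-38) = ((-4 + 24) + 41)*(-38) = (20 + 41)*(-38) = 61*(-38) = -2318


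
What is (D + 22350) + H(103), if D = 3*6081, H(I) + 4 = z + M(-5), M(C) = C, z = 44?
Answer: 40628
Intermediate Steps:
H(I) = 35 (H(I) = -4 + (44 - 5) = -4 + 39 = 35)
D = 18243
(D + 22350) + H(103) = (18243 + 22350) + 35 = 40593 + 35 = 40628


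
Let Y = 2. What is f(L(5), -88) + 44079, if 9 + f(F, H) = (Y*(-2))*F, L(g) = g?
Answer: 44050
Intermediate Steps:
f(F, H) = -9 - 4*F (f(F, H) = -9 + (2*(-2))*F = -9 - 4*F)
f(L(5), -88) + 44079 = (-9 - 4*5) + 44079 = (-9 - 20) + 44079 = -29 + 44079 = 44050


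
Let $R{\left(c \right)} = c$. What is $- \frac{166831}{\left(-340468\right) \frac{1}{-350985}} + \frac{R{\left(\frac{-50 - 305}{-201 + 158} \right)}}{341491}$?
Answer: $- \frac{859830858222248315}{4999470584884} \approx -1.7198 \cdot 10^{5}$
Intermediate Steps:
$- \frac{166831}{\left(-340468\right) \frac{1}{-350985}} + \frac{R{\left(\frac{-50 - 305}{-201 + 158} \right)}}{341491} = - \frac{166831}{\left(-340468\right) \frac{1}{-350985}} + \frac{\left(-50 - 305\right) \frac{1}{-201 + 158}}{341491} = - \frac{166831}{\left(-340468\right) \left(- \frac{1}{350985}\right)} + - \frac{355}{-43} \cdot \frac{1}{341491} = - \frac{166831}{\frac{340468}{350985}} + \left(-355\right) \left(- \frac{1}{43}\right) \frac{1}{341491} = \left(-166831\right) \frac{350985}{340468} + \frac{355}{43} \cdot \frac{1}{341491} = - \frac{58555178535}{340468} + \frac{355}{14684113} = - \frac{859830858222248315}{4999470584884}$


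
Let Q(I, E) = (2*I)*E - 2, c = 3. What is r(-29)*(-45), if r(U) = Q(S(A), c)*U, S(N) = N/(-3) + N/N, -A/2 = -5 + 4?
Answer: 0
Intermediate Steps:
A = 2 (A = -2*(-5 + 4) = -2*(-1) = 2)
S(N) = 1 - N/3 (S(N) = N*(-1/3) + 1 = -N/3 + 1 = 1 - N/3)
Q(I, E) = -2 + 2*E*I (Q(I, E) = 2*E*I - 2 = -2 + 2*E*I)
r(U) = 0 (r(U) = (-2 + 2*3*(1 - 1/3*2))*U = (-2 + 2*3*(1 - 2/3))*U = (-2 + 2*3*(1/3))*U = (-2 + 2)*U = 0*U = 0)
r(-29)*(-45) = 0*(-45) = 0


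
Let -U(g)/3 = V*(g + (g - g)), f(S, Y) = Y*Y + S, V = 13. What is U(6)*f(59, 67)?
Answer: -1064232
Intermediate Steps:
f(S, Y) = S + Y**2 (f(S, Y) = Y**2 + S = S + Y**2)
U(g) = -39*g (U(g) = -39*(g + (g - g)) = -39*(g + 0) = -39*g)
U(6)*f(59, 67) = (-39*6)*(59 + 67**2) = -234*(59 + 4489) = -234*4548 = -1064232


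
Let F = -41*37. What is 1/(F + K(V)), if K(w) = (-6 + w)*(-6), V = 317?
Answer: -1/3383 ≈ -0.00029560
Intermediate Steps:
F = -1517
K(w) = 36 - 6*w
1/(F + K(V)) = 1/(-1517 + (36 - 6*317)) = 1/(-1517 + (36 - 1902)) = 1/(-1517 - 1866) = 1/(-3383) = -1/3383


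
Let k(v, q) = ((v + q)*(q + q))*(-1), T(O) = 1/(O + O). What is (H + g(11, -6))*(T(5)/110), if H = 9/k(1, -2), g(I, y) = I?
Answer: 7/880 ≈ 0.0079545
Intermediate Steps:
T(O) = 1/(2*O)
k(v, q) = -2*q*(q + v) (k(v, q) = ((q + v)*(2*q))*(-1) = (2*q*(q + v))*(-1) = -2*q*(q + v))
H = -9/4 (H = 9/((-2*(-2)*(-2 + 1))) = 9/((-2*(-2)*(-1))) = 9/(-4) = 9*(-¼) = -9/4 ≈ -2.2500)
(H + g(11, -6))*(T(5)/110) = (-9/4 + 11)*(((½)/5)/110) = 35*(((½)*(⅕))*(1/110))/4 = 35*((⅒)*(1/110))/4 = (35/4)*(1/1100) = 7/880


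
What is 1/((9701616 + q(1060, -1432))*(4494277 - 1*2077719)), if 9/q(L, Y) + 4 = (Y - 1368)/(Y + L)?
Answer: 164/3844901923596915 ≈ 4.2654e-14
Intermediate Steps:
q(L, Y) = 9/(-4 + (-1368 + Y)/(L + Y)) (q(L, Y) = 9/(-4 + (Y - 1368)/(Y + L)) = 9/(-4 + (-1368 + Y)/(L + Y)))
1/((9701616 + q(1060, -1432))*(4494277 - 1*2077719)) = 1/((9701616 + 9*(-1*1060 - 1*(-1432))/(1368 + 3*(-1432) + 4*1060))*(4494277 - 1*2077719)) = 1/((9701616 + 9*(-1060 + 1432)/(1368 - 4296 + 4240))*(4494277 - 2077719)) = 1/((9701616 + 9*372/1312)*2416558) = (1/2416558)/(9701616 + 9*(1/1312)*372) = (1/2416558)/(9701616 + 837/328) = (1/2416558)/(3182130885/328) = (328/3182130885)*(1/2416558) = 164/3844901923596915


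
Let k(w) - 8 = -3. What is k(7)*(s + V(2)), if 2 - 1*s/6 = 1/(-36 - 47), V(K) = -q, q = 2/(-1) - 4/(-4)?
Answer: 5425/83 ≈ 65.361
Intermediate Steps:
k(w) = 5 (k(w) = 8 - 3 = 5)
q = -1 (q = 2*(-1) - 4*(-¼) = -2 + 1 = -1)
V(K) = 1 (V(K) = -1*(-1) = 1)
s = 1002/83 (s = 12 - 6/(-36 - 47) = 12 - 6/(-83) = 12 - 6*(-1/83) = 12 + 6/83 = 1002/83 ≈ 12.072)
k(7)*(s + V(2)) = 5*(1002/83 + 1) = 5*(1085/83) = 5425/83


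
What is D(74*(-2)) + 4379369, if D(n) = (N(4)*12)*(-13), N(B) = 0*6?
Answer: 4379369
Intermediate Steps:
N(B) = 0
D(n) = 0 (D(n) = (0*12)*(-13) = 0*(-13) = 0)
D(74*(-2)) + 4379369 = 0 + 4379369 = 4379369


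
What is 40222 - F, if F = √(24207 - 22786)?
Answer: 40222 - 7*√29 ≈ 40184.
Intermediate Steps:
F = 7*√29 (F = √1421 = 7*√29 ≈ 37.696)
40222 - F = 40222 - 7*√29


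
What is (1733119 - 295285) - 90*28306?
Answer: -1109706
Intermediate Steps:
(1733119 - 295285) - 90*28306 = 1437834 - 2547540 = -1109706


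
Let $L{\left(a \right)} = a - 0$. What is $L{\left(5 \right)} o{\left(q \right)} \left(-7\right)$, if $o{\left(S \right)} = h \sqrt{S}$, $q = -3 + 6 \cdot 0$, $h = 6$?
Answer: $- 210 i \sqrt{3} \approx - 363.73 i$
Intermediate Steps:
$L{\left(a \right)} = a$ ($L{\left(a \right)} = a + 0 = a$)
$q = -3$ ($q = -3 + 0 = -3$)
$o{\left(S \right)} = 6 \sqrt{S}$
$L{\left(5 \right)} o{\left(q \right)} \left(-7\right) = 5 \cdot 6 \sqrt{-3} \left(-7\right) = 5 \cdot 6 i \sqrt{3} \left(-7\right) = 30 i \sqrt{3} \left(-7\right) = - 210 i \sqrt{3}$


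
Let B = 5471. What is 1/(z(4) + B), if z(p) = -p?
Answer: 1/5467 ≈ 0.00018292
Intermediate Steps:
1/(z(4) + B) = 1/(-1*4 + 5471) = 1/(-4 + 5471) = 1/5467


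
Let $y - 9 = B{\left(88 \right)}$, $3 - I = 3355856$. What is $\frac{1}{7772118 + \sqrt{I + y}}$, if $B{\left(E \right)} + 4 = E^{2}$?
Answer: $\frac{3886059}{30202910777014} - \frac{i \sqrt{837026}}{30202910777014} \approx 1.2867 \cdot 10^{-7} - 3.0291 \cdot 10^{-11} i$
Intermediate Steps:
$I = -3355853$ ($I = 3 - 3355856 = -3355853$)
$B{\left(E \right)} = -4 + E^{2}$
$y = 7749$ ($y = 9 - \left(4 - 88^{2}\right) = 9 + \left(-4 + 7744\right) = 9 + 7740 = 7749$)
$\frac{1}{7772118 + \sqrt{I + y}} = \frac{1}{7772118 + \sqrt{-3355853 + 7749}} = \frac{1}{7772118 + \sqrt{-3348104}} = \frac{1}{7772118 + 2 i \sqrt{837026}}$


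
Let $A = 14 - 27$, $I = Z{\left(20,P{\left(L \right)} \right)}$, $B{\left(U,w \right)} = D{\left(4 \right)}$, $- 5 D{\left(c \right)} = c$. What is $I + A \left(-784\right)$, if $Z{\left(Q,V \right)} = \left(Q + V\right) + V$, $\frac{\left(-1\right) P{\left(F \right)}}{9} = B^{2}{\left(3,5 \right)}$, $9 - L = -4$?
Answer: $\frac{255012}{25} \approx 10200.0$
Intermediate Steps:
$L = 13$ ($L = 9 - -4 = 9 + 4 = 13$)
$D{\left(c \right)} = - \frac{c}{5}$
$B{\left(U,w \right)} = - \frac{4}{5}$ ($B{\left(U,w \right)} = \left(- \frac{1}{5}\right) 4 = - \frac{4}{5}$)
$P{\left(F \right)} = - \frac{144}{25}$ ($P{\left(F \right)} = - 9 \left(- \frac{4}{5}\right)^{2} = \left(-9\right) \frac{16}{25} = - \frac{144}{25}$)
$Z{\left(Q,V \right)} = Q + 2 V$
$I = \frac{212}{25}$ ($I = 20 + 2 \left(- \frac{144}{25}\right) = 20 - \frac{288}{25} = \frac{212}{25} \approx 8.48$)
$A = -13$ ($A = 14 - 27 = -13$)
$I + A \left(-784\right) = \frac{212}{25} - -10192 = \frac{212}{25} + 10192 = \frac{255012}{25}$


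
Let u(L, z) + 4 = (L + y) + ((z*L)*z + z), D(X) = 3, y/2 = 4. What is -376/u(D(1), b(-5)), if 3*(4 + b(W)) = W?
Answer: -1128/293 ≈ -3.8498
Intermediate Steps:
y = 8 (y = 2*4 = 8)
b(W) = -4 + W/3
u(L, z) = 4 + L + z + L*z² (u(L, z) = -4 + ((L + 8) + ((z*L)*z + z)) = -4 + ((8 + L) + ((L*z)*z + z)) = -4 + ((8 + L) + (L*z² + z)) = -4 + ((8 + L) + (z + L*z²)) = -4 + (8 + L + z + L*z²) = 4 + L + z + L*z²)
-376/u(D(1), b(-5)) = -376/(4 + 3 + (-4 + (⅓)*(-5)) + 3*(-4 + (⅓)*(-5))²) = -376/(4 + 3 + (-4 - 5/3) + 3*(-4 - 5/3)²) = -376/(4 + 3 - 17/3 + 3*(-17/3)²) = -376/(4 + 3 - 17/3 + 3*(289/9)) = -376/(4 + 3 - 17/3 + 289/3) = -376/293/3 = -376*3/293 = -1128/293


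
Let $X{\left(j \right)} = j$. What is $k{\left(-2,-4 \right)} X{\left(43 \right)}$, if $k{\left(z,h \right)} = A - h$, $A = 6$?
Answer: $430$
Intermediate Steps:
$k{\left(z,h \right)} = 6 - h$
$k{\left(-2,-4 \right)} X{\left(43 \right)} = \left(6 - -4\right) 43 = \left(6 + 4\right) 43 = 10 \cdot 43 = 430$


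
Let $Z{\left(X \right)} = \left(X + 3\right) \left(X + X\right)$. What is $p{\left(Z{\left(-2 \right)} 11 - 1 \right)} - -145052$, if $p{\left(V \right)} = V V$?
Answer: $147077$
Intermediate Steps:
$Z{\left(X \right)} = 2 X \left(3 + X\right)$ ($Z{\left(X \right)} = \left(3 + X\right) 2 X = 2 X \left(3 + X\right)$)
$p{\left(V \right)} = V^{2}$
$p{\left(Z{\left(-2 \right)} 11 - 1 \right)} - -145052 = \left(2 \left(-2\right) \left(3 - 2\right) 11 - 1\right)^{2} - -145052 = \left(2 \left(-2\right) 1 \cdot 11 - 1\right)^{2} + 145052 = \left(\left(-4\right) 11 - 1\right)^{2} + 145052 = \left(-44 - 1\right)^{2} + 145052 = \left(-45\right)^{2} + 145052 = 2025 + 145052 = 147077$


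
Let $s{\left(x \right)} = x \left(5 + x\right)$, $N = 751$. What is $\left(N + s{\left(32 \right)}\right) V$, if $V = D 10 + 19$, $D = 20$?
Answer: $423765$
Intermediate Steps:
$V = 219$ ($V = 20 \cdot 10 + 19 = 200 + 19 = 219$)
$\left(N + s{\left(32 \right)}\right) V = \left(751 + 32 \left(5 + 32\right)\right) 219 = \left(751 + 32 \cdot 37\right) 219 = \left(751 + 1184\right) 219 = 1935 \cdot 219 = 423765$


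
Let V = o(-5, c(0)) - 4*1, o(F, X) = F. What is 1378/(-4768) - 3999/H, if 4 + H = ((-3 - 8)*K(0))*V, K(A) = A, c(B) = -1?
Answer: 2382715/2384 ≈ 999.46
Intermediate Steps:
V = -9 (V = -5 - 4*1 = -5 - 4 = -9)
H = -4 (H = -4 + ((-3 - 8)*0)*(-9) = -4 - 11*0*(-9) = -4 + 0*(-9) = -4 + 0 = -4)
1378/(-4768) - 3999/H = 1378/(-4768) - 3999/(-4) = 1378*(-1/4768) - 3999*(-1/4) = -689/2384 + 3999/4 = 2382715/2384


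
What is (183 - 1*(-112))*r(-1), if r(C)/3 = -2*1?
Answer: -1770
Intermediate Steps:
r(C) = -6 (r(C) = 3*(-2*1) = 3*(-2) = -6)
(183 - 1*(-112))*r(-1) = (183 - 1*(-112))*(-6) = (183 + 112)*(-6) = 295*(-6) = -1770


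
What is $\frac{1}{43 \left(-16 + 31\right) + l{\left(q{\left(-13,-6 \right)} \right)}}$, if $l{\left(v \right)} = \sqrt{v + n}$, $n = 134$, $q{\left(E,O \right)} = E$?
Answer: $\frac{1}{656} \approx 0.0015244$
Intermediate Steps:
$l{\left(v \right)} = \sqrt{134 + v}$ ($l{\left(v \right)} = \sqrt{v + 134} = \sqrt{134 + v}$)
$\frac{1}{43 \left(-16 + 31\right) + l{\left(q{\left(-13,-6 \right)} \right)}} = \frac{1}{43 \left(-16 + 31\right) + \sqrt{134 - 13}} = \frac{1}{43 \cdot 15 + \sqrt{121}} = \frac{1}{645 + 11} = \frac{1}{656}$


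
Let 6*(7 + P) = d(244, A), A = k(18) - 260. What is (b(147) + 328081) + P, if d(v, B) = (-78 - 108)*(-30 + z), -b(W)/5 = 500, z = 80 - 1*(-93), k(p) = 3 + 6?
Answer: 321141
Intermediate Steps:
k(p) = 9
z = 173 (z = 80 + 93 = 173)
b(W) = -2500 (b(W) = -5*500 = -2500)
A = -251 (A = 9 - 260 = -251)
d(v, B) = -26598 (d(v, B) = (-78 - 108)*(-30 + 173) = -186*143 = -26598)
P = -4440 (P = -7 + (1/6)*(-26598) = -7 - 4433 = -4440)
(b(147) + 328081) + P = (-2500 + 328081) - 4440 = 325581 - 4440 = 321141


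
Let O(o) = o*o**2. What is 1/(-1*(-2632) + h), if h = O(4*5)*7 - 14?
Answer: 1/58618 ≈ 1.7060e-5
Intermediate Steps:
O(o) = o**3
h = 55986 (h = (4*5)**3*7 - 14 = 20**3*7 - 14 = 8000*7 - 14 = 56000 - 14 = 55986)
1/(-1*(-2632) + h) = 1/(-1*(-2632) + 55986) = 1/(2632 + 55986) = 1/58618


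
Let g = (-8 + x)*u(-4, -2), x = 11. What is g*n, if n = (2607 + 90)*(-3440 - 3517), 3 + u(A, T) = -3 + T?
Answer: 450312696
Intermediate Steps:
u(A, T) = -6 + T (u(A, T) = -3 + (-3 + T) = -6 + T)
n = -18763029 (n = 2697*(-6957) = -18763029)
g = -24 (g = (-8 + 11)*(-6 - 2) = 3*(-8) = -24)
g*n = -24*(-18763029) = 450312696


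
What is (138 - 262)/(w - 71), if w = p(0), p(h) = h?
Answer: 124/71 ≈ 1.7465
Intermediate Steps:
w = 0
(138 - 262)/(w - 71) = (138 - 262)/(0 - 71) = -124/(-71) = -124*(-1/71) = 124/71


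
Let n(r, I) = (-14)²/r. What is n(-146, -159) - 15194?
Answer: -1109260/73 ≈ -15195.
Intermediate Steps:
n(r, I) = 196/r
n(-146, -159) - 15194 = 196/(-146) - 15194 = 196*(-1/146) - 15194 = -98/73 - 15194 = -1109260/73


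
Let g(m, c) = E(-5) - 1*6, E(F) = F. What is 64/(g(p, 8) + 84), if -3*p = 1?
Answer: 64/73 ≈ 0.87671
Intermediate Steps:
p = -⅓ (p = -⅓*1 = -⅓ ≈ -0.33333)
g(m, c) = -11 (g(m, c) = -5 - 1*6 = -5 - 6 = -11)
64/(g(p, 8) + 84) = 64/(-11 + 84) = 64/73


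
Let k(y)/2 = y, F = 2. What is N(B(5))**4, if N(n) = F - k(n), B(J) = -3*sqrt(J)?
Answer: 36736 + 8832*sqrt(5) ≈ 56485.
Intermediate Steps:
k(y) = 2*y
N(n) = 2 - 2*n
N(B(5))**4 = (2 - (-6)*sqrt(5))**4 = (2 + 6*sqrt(5))**4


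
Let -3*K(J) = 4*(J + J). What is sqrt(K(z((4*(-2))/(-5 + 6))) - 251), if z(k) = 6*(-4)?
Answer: I*sqrt(187) ≈ 13.675*I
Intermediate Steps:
z(k) = -24
K(J) = -8*J/3 (K(J) = -4*(J + J)/3 = -4*2*J/3 = -8*J/3)
sqrt(K(z((4*(-2))/(-5 + 6))) - 251) = sqrt(-8/3*(-24) - 251) = sqrt(64 - 251) = sqrt(-187) = I*sqrt(187)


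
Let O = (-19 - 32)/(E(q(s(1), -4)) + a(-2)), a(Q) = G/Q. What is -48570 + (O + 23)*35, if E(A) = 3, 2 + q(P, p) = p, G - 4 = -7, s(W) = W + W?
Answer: -144485/3 ≈ -48162.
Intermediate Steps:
s(W) = 2*W
G = -3 (G = 4 - 7 = -3)
q(P, p) = -2 + p
a(Q) = -3/Q
O = -34/3 (O = (-19 - 32)/(3 - 3/(-2)) = -51/(3 - 3*(-½)) = -51/(3 + 3/2) = -51/9/2 = -51*2/9 = -34/3 ≈ -11.333)
-48570 + (O + 23)*35 = -48570 + (-34/3 + 23)*35 = -48570 + (35/3)*35 = -48570 + 1225/3 = -144485/3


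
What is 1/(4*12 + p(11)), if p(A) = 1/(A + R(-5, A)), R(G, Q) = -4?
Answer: 7/337 ≈ 0.020772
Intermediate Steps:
p(A) = 1/(-4 + A) (p(A) = 1/(A - 4) = 1/(-4 + A))
1/(4*12 + p(11)) = 1/(4*12 + 1/(-4 + 11)) = 1/(48 + 1/7) = 1/(48 + ⅐) = 1/(337/7) = 7/337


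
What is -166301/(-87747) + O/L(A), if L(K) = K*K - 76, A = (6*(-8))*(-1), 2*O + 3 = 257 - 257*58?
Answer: -136157947/97750158 ≈ -1.3929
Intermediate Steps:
O = -7326 (O = -3/2 + (257 - 257*58)/2 = -3/2 + (257 - 14906)/2 = -3/2 + (1/2)*(-14649) = -3/2 - 14649/2 = -7326)
A = 48 (A = -48*(-1) = 48)
L(K) = -76 + K**2 (L(K) = K**2 - 76 = -76 + K**2)
-166301/(-87747) + O/L(A) = -166301/(-87747) - 7326/(-76 + 48**2) = -166301*(-1/87747) - 7326/(-76 + 2304) = 166301/87747 - 7326/2228 = 166301/87747 - 7326*1/2228 = 166301/87747 - 3663/1114 = -136157947/97750158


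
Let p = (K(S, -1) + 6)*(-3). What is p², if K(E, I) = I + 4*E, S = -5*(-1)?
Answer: 5625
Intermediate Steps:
S = 5
p = -75 (p = ((-1 + 4*5) + 6)*(-3) = ((-1 + 20) + 6)*(-3) = (19 + 6)*(-3) = 25*(-3) = -75)
p² = (-75)² = 5625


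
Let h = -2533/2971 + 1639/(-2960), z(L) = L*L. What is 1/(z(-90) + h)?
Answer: 8794160/71220328851 ≈ 0.00012348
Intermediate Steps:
z(L) = L²
h = -12367149/8794160 (h = -2533*1/2971 + 1639*(-1/2960) = -2533/2971 - 1639/2960 = -12367149/8794160 ≈ -1.4063)
1/(z(-90) + h) = 1/((-90)² - 12367149/8794160) = 1/(8100 - 12367149/8794160) = 1/(71220328851/8794160) = 8794160/71220328851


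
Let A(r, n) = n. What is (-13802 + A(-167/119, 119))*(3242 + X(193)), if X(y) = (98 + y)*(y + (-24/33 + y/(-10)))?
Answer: -80640445791/110 ≈ -7.3309e+8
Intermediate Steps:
X(y) = (98 + y)*(-8/11 + 9*y/10) (X(y) = (98 + y)*(y + (-24*1/33 + y*(-⅒))) = (98 + y)*(y + (-8/11 - y/10)) = (98 + y)*(-8/11 + 9*y/10))
(-13802 + A(-167/119, 119))*(3242 + X(193)) = (-13802 + 119)*(3242 + (-784/11 + (9/10)*193² + (4811/55)*193)) = -13683*(3242 + (-784/11 + (9/10)*37249 + 928523/55)) = -13683*(3242 + (-784/11 + 335241/10 + 928523/55)) = -13683*(3242 + 5536857/110) = -13683*5893477/110 = -80640445791/110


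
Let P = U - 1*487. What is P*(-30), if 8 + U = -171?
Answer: 19980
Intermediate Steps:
U = -179 (U = -8 - 171 = -179)
P = -666 (P = -179 - 1*487 = -179 - 487 = -666)
P*(-30) = -666*(-30) = 19980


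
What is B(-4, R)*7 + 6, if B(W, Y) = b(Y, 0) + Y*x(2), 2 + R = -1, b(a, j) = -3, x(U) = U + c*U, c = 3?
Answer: -183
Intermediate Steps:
x(U) = 4*U (x(U) = U + 3*U = 4*U)
R = -3 (R = -2 - 1 = -3)
B(W, Y) = -3 + 8*Y (B(W, Y) = -3 + Y*(4*2) = -3 + Y*8 = -3 + 8*Y)
B(-4, R)*7 + 6 = (-3 + 8*(-3))*7 + 6 = (-3 - 24)*7 + 6 = -27*7 + 6 = -189 + 6 = -183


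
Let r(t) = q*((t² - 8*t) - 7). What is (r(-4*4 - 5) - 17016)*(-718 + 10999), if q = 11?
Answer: -106860714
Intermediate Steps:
r(t) = -77 - 88*t + 11*t² (r(t) = 11*((t² - 8*t) - 7) = 11*(-7 + t² - 8*t) = -77 - 88*t + 11*t²)
(r(-4*4 - 5) - 17016)*(-718 + 10999) = ((-77 - 88*(-4*4 - 5) + 11*(-4*4 - 5)²) - 17016)*(-718 + 10999) = ((-77 - 88*(-16 - 5) + 11*(-16 - 5)²) - 17016)*10281 = ((-77 - 88*(-21) + 11*(-21)²) - 17016)*10281 = ((-77 + 1848 + 11*441) - 17016)*10281 = ((-77 + 1848 + 4851) - 17016)*10281 = (6622 - 17016)*10281 = -10394*10281 = -106860714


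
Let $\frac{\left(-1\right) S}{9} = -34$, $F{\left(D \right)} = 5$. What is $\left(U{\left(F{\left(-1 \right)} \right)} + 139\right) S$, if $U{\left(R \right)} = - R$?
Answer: $41004$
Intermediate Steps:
$S = 306$ ($S = \left(-9\right) \left(-34\right) = 306$)
$\left(U{\left(F{\left(-1 \right)} \right)} + 139\right) S = \left(\left(-1\right) 5 + 139\right) 306 = \left(-5 + 139\right) 306 = 134 \cdot 306 = 41004$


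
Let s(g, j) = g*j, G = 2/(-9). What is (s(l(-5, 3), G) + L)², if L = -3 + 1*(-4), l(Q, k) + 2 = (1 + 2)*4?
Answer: 6889/81 ≈ 85.049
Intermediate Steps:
l(Q, k) = 10 (l(Q, k) = -2 + (1 + 2)*4 = -2 + 3*4 = -2 + 12 = 10)
G = -2/9 (G = 2*(-⅑) = -2/9 ≈ -0.22222)
L = -7 (L = -3 - 4 = -7)
(s(l(-5, 3), G) + L)² = (10*(-2/9) - 7)² = (-20/9 - 7)² = (-83/9)² = 6889/81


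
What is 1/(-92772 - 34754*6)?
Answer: -1/301296 ≈ -3.3190e-6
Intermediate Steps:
1/(-92772 - 34754*6) = 1/(-92772 - 208524) = 1/(-301296) = -1/301296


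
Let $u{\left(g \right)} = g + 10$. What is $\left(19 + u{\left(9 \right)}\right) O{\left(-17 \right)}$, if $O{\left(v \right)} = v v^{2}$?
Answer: $-186694$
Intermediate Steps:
$O{\left(v \right)} = v^{3}$
$u{\left(g \right)} = 10 + g$
$\left(19 + u{\left(9 \right)}\right) O{\left(-17 \right)} = \left(19 + \left(10 + 9\right)\right) \left(-17\right)^{3} = \left(19 + 19\right) \left(-4913\right) = 38 \left(-4913\right) = -186694$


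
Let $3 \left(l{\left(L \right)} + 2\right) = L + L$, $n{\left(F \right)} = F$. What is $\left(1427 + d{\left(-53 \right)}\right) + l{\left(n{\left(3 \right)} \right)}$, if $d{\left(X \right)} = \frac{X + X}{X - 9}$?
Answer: $\frac{44290}{31} \approx 1428.7$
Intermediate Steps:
$d{\left(X \right)} = \frac{2 X}{-9 + X}$
$l{\left(L \right)} = -2 + \frac{2 L}{3}$ ($l{\left(L \right)} = -2 + \frac{L + L}{3} = -2 + \frac{2 L}{3}$)
$\left(1427 + d{\left(-53 \right)}\right) + l{\left(n{\left(3 \right)} \right)} = \left(1427 + 2 \left(-53\right) \frac{1}{-9 - 53}\right) + \left(-2 + \frac{2}{3} \cdot 3\right) = \left(1427 + 2 \left(-53\right) \frac{1}{-62}\right) + \left(-2 + 2\right) = \left(1427 + 2 \left(-53\right) \left(- \frac{1}{62}\right)\right) + 0 = \left(1427 + \frac{53}{31}\right) + 0 = \frac{44290}{31} + 0 = \frac{44290}{31}$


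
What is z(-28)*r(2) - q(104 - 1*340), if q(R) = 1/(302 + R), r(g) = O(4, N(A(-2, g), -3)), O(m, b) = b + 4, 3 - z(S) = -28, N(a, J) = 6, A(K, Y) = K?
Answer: 20459/66 ≈ 309.98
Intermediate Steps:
z(S) = 31 (z(S) = 3 - 1*(-28) = 3 + 28 = 31)
O(m, b) = 4 + b
r(g) = 10 (r(g) = 4 + 6 = 10)
z(-28)*r(2) - q(104 - 1*340) = 31*10 - 1/(302 + (104 - 1*340)) = 310 - 1/(302 + (104 - 340)) = 310 - 1/(302 - 236) = 310 - 1/66 = 20459/66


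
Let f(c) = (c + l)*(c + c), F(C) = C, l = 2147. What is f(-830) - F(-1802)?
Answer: -2184418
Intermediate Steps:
f(c) = 2*c*(2147 + c) (f(c) = (c + 2147)*(c + c) = (2147 + c)*(2*c) = 2*c*(2147 + c))
f(-830) - F(-1802) = 2*(-830)*(2147 - 830) - 1*(-1802) = 2*(-830)*1317 + 1802 = -2186220 + 1802 = -2184418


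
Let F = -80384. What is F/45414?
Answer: -40192/22707 ≈ -1.7700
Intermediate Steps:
F/45414 = -80384/45414 = -80384*1/45414 = -40192/22707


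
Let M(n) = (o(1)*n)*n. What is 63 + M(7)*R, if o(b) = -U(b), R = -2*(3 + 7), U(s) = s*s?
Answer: 1043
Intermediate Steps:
U(s) = s²
R = -20 (R = -2*10 = -20)
o(b) = -b²
M(n) = -n² (M(n) = ((-1*1²)*n)*n = ((-1*1)*n)*n = (-n)*n = -n²)
63 + M(7)*R = 63 - 1*7²*(-20) = 63 - 1*49*(-20) = 63 - 49*(-20) = 63 + 980 = 1043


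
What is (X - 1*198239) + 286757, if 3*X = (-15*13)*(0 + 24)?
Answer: 86958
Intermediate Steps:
X = -1560 (X = ((-15*13)*(0 + 24))/3 = (-195*24)/3 = (1/3)*(-4680) = -1560)
(X - 1*198239) + 286757 = (-1560 - 1*198239) + 286757 = (-1560 - 198239) + 286757 = -199799 + 286757 = 86958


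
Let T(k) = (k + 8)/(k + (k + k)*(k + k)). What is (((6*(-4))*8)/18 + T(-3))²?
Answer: 120409/1089 ≈ 110.57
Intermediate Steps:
T(k) = (8 + k)/(k + 4*k²) (T(k) = (8 + k)/(k + (2*k)*(2*k)) = (8 + k)/(k + 4*k²))
(((6*(-4))*8)/18 + T(-3))² = (((6*(-4))*8)/18 + (8 - 3)/((-3)*(1 + 4*(-3))))² = (-24*8*(1/18) - ⅓*5/(1 - 12))² = (-192*1/18 - ⅓*5/(-11))² = (-32/3 - ⅓*(-1/11)*5)² = (-32/3 + 5/33)² = (-347/33)² = 120409/1089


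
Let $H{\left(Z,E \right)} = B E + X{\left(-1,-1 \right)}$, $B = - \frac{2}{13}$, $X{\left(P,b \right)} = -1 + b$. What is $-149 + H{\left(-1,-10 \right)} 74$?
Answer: $- \frac{2381}{13} \approx -183.15$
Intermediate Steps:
$B = - \frac{2}{13}$ ($B = \left(-2\right) \frac{1}{13} = - \frac{2}{13} \approx -0.15385$)
$H{\left(Z,E \right)} = -2 - \frac{2 E}{13}$ ($H{\left(Z,E \right)} = - \frac{2 E}{13} - 2 = -2 - \frac{2 E}{13}$)
$-149 + H{\left(-1,-10 \right)} 74 = -149 + \left(-2 - - \frac{20}{13}\right) 74 = -149 + \left(-2 + \frac{20}{13}\right) 74 = -149 - \frac{444}{13} = - \frac{2381}{13}$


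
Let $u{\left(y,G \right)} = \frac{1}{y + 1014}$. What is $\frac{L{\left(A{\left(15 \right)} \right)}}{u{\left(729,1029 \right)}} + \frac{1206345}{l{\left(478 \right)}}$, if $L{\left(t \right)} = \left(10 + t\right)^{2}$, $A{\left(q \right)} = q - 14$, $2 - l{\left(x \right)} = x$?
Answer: $\frac{14169069}{68} \approx 2.0837 \cdot 10^{5}$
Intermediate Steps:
$l{\left(x \right)} = 2 - x$
$A{\left(q \right)} = -14 + q$
$u{\left(y,G \right)} = \frac{1}{1014 + y}$
$\frac{L{\left(A{\left(15 \right)} \right)}}{u{\left(729,1029 \right)}} + \frac{1206345}{l{\left(478 \right)}} = \frac{\left(10 + \left(-14 + 15\right)\right)^{2}}{\frac{1}{1014 + 729}} + \frac{1206345}{2 - 478} = \frac{\left(10 + 1\right)^{2}}{\frac{1}{1743}} + \frac{1206345}{2 - 478} = 11^{2} \frac{1}{\frac{1}{1743}} + \frac{1206345}{-476} = 121 \cdot 1743 + 1206345 \left(- \frac{1}{476}\right) = 210903 - \frac{172335}{68} = \frac{14169069}{68}$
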